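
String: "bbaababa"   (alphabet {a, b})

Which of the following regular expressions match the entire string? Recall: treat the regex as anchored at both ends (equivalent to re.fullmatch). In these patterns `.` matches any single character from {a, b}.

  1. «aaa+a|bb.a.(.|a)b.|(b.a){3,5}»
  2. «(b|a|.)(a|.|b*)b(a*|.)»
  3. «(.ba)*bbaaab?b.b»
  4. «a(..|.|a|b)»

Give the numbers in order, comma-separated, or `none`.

1

1 → match
2 → no match
3 → no match — must end with "b"
4 → no match — must start with "a"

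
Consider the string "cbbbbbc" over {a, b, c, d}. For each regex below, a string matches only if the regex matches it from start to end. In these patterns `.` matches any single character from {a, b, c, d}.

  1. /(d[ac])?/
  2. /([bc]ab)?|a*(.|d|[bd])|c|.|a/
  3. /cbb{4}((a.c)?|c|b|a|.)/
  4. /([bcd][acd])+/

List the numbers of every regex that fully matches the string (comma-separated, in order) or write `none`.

1 → no match
2 → no match
3 → match
4 → no match

3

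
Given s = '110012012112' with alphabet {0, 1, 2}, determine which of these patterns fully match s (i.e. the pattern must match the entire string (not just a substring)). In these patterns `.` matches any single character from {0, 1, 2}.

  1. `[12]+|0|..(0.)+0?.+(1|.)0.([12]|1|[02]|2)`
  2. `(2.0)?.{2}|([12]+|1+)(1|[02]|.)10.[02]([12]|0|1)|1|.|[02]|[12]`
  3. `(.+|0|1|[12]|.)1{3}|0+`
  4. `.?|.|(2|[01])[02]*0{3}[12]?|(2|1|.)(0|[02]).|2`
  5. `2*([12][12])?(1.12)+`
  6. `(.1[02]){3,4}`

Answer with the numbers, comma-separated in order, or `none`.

6

1 → no match
2 → no match
3 → no match
4 → no match
5 → no match
6 → match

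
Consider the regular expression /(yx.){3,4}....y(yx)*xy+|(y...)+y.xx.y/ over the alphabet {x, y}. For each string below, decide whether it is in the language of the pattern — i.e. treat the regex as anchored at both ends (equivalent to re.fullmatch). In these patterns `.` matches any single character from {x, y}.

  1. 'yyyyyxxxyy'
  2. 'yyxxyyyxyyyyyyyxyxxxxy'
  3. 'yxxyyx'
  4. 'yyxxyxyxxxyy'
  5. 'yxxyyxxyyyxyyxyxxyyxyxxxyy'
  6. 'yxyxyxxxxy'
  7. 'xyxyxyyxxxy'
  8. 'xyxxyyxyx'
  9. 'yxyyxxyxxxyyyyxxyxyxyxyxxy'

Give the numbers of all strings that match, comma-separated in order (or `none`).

1, 2, 6

1 → match
2 → match
3 → no match — must end with 'y'
4 → no match
5 → no match
6 → match
7 → no match
8 → no match — must end with 'y'
9 → no match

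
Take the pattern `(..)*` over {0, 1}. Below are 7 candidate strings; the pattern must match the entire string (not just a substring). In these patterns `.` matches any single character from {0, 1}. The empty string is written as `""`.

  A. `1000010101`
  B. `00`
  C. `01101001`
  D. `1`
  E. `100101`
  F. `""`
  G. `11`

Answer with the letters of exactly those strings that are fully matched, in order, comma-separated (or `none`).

A. `1000010101` → match
B. `00` → match
C. `01101001` → match
D. `1` → no match
E. `100101` → match
F. `""` → match
G. `11` → match

A, B, C, E, F, G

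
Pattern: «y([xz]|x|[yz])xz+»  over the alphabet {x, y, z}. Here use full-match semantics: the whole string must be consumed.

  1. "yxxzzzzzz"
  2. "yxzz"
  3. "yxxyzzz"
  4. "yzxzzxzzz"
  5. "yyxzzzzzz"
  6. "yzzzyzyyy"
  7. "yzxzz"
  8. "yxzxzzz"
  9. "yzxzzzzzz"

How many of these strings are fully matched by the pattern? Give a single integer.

1 → match
2 → no match
3 → no match
4 → no match
5 → match
6 → no match — must end with "z"
7 → match
8 → no match
9 → match
Total matched: 4

4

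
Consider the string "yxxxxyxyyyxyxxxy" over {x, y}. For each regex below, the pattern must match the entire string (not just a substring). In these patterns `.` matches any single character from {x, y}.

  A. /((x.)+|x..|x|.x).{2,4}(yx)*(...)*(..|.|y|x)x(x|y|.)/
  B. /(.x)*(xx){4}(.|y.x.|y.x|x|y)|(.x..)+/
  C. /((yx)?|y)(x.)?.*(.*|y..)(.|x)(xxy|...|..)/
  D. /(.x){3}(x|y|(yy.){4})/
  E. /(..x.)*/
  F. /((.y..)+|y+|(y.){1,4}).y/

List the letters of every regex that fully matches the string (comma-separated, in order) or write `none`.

A, C, E

A → match
B → no match
C → match
D → no match
E → match
F → no match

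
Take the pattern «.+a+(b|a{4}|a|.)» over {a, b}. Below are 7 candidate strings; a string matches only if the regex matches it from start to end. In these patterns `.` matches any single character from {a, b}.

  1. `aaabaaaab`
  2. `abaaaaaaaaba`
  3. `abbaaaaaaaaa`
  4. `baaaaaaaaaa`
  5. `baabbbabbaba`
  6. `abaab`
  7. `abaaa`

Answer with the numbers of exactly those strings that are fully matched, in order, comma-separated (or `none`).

1 → match
2 → no match
3 → match
4 → match
5 → no match
6 → match
7 → match

1, 3, 4, 6, 7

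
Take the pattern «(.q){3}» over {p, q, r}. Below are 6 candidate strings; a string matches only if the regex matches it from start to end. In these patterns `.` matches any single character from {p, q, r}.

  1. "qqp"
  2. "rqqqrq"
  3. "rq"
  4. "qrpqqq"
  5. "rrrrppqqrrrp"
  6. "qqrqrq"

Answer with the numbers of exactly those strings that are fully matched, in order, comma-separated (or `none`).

1 → no match — must end with "q"
2 → match
3 → no match
4 → no match
5 → no match — must end with "q"
6 → match

2, 6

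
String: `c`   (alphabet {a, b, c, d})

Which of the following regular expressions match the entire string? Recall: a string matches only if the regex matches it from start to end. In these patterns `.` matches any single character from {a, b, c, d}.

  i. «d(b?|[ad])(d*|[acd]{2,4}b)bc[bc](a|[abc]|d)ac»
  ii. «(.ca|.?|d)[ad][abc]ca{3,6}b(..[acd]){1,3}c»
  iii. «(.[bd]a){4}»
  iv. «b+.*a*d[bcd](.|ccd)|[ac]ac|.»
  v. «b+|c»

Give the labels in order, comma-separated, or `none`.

iv, v

i → no match — must start with `d`
ii → no match
iii → no match — must end with `a`
iv → match
v → match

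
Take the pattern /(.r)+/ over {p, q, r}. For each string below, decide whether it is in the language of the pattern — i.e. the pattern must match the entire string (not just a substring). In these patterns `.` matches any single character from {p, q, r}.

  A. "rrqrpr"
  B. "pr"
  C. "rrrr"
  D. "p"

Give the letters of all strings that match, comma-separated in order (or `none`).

A. "rrqrpr" → match
B. "pr" → match
C. "rrrr" → match
D. "p" → no match — must end with "r"

A, B, C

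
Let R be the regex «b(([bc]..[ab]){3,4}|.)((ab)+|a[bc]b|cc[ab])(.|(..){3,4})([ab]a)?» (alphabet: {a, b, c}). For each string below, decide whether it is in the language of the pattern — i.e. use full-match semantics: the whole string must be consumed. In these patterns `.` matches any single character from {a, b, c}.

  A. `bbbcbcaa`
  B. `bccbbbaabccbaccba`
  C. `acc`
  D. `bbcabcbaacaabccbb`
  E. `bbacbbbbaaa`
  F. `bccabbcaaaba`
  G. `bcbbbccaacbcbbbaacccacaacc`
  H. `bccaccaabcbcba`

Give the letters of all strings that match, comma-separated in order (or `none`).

A → no match
B → match
C → no match — must start with `b`
D → match
E → match
F → no match
G → no match
H → no match

B, D, E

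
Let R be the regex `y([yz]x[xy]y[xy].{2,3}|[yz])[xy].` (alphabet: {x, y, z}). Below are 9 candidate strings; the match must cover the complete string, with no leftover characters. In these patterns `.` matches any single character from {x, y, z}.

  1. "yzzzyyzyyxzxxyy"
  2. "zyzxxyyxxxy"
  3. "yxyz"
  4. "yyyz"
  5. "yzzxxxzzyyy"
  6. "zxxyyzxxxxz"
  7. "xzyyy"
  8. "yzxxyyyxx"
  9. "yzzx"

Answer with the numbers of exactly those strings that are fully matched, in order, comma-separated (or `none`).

1 → no match
2. "zyzxxyyxxxy" → no match — must start with "y"
3. "yxyz" → no match
4. "yyyz" → match
5. "yzzxxxzzyyy" → no match
6. "zxxyyzxxxxz" → no match — must start with "y"
7. "xzyyy" → no match — must start with "y"
8. "yzxxyyyxx" → no match
9. "yzzx" → no match

4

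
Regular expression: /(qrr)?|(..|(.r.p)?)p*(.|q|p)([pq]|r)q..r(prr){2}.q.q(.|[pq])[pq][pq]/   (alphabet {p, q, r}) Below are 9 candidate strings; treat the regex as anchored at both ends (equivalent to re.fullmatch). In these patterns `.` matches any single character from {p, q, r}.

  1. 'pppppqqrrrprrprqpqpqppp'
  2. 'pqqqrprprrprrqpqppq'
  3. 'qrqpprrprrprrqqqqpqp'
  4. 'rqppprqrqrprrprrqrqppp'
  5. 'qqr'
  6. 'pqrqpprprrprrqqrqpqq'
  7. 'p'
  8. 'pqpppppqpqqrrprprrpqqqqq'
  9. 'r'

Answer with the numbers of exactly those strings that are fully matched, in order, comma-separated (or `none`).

6

1 → no match
2 → no match
3 → no match
4 → no match
5 → no match
6 → match
7 → no match
8 → no match
9 → no match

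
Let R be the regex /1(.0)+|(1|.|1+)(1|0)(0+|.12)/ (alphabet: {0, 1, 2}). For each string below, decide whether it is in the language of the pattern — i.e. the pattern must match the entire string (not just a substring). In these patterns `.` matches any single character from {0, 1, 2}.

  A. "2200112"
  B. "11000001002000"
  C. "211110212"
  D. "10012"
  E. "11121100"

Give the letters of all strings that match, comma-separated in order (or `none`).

A. "2200112" → no match
B → no match
C. "211110212" → no match
D. "10012" → match
E. "11121100" → no match

D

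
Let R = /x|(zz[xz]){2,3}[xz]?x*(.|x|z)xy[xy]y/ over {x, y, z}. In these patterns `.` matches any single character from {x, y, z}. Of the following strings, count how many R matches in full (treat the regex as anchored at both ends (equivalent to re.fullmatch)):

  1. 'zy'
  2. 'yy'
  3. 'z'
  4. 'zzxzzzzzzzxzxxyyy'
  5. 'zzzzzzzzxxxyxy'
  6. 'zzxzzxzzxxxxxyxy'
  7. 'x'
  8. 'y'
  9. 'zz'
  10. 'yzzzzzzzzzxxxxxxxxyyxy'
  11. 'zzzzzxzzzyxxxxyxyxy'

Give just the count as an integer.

1. 'zy' → no match
2. 'yy' → no match
3. 'z' → no match
4 → no match
5 → match
6 → match
7. 'x' → match
8. 'y' → no match
9. 'zz' → no match
10 → no match
11 → no match
Total matched: 3

3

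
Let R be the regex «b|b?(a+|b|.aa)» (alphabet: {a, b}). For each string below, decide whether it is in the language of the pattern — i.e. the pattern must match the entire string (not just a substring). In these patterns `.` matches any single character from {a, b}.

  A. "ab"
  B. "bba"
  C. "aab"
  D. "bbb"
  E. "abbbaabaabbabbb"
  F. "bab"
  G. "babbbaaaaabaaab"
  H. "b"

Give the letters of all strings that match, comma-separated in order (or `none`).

A. "ab" → no match
B. "bba" → no match
C. "aab" → no match
D. "bbb" → no match
E → no match
F. "bab" → no match
G → no match
H. "b" → match

H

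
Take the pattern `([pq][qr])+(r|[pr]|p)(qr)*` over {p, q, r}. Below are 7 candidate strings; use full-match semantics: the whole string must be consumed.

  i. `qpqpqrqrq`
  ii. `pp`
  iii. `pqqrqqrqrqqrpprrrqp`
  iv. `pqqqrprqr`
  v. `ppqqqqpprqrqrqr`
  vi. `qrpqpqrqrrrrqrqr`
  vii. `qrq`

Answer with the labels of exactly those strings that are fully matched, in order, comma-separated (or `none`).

none

i → no match
ii → no match
iii → no match
iv → no match
v → no match
vi → no match
vii → no match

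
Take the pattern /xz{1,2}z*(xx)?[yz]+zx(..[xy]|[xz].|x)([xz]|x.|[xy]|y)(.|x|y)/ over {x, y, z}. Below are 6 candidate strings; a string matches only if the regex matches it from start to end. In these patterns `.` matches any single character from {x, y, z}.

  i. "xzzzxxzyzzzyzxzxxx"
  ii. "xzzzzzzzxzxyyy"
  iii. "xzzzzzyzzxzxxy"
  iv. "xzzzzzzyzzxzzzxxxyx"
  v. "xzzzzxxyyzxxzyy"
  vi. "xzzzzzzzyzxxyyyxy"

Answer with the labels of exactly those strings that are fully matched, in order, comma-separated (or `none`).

i, ii, iii, v

i → match
ii → match
iii → match
iv → no match
v → match
vi → no match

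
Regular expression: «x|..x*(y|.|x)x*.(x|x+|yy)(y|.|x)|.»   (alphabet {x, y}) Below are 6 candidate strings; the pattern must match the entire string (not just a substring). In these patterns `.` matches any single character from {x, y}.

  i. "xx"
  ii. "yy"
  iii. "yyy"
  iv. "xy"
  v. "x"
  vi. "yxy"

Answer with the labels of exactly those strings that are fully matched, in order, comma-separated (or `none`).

i → no match
ii → no match
iii → no match
iv → no match
v → match
vi → no match

v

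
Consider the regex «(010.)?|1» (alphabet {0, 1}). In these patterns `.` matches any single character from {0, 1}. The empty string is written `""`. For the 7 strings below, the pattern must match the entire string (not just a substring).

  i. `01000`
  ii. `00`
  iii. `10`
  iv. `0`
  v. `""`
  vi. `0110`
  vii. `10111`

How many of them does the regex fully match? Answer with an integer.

i → no match
ii → no match
iii → no match
iv → no match
v → match
vi → no match
vii → no match
Total matched: 1

1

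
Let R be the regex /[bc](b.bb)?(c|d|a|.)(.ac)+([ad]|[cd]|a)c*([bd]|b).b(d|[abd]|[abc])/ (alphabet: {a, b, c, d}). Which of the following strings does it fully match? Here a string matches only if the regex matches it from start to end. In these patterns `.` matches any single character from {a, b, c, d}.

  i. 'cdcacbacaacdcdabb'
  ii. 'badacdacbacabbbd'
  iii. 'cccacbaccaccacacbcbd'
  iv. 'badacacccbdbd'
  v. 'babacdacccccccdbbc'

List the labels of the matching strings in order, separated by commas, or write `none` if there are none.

i → match
ii → match
iii → match
iv → match
v → match

i, ii, iii, iv, v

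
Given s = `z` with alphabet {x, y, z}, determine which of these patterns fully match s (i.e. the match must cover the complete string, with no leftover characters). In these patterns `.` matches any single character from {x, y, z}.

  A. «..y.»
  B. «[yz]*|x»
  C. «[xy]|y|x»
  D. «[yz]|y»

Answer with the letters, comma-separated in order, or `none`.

A → no match
B → match
C → no match
D → match

B, D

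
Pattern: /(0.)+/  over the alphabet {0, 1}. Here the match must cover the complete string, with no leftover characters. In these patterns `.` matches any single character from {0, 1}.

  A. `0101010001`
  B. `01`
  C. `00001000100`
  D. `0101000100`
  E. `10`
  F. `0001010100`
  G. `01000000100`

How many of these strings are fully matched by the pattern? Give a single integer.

4

A → match
B → match
C → no match
D → match
E → no match — must start with `0`
F → match
G → no match
Total matched: 4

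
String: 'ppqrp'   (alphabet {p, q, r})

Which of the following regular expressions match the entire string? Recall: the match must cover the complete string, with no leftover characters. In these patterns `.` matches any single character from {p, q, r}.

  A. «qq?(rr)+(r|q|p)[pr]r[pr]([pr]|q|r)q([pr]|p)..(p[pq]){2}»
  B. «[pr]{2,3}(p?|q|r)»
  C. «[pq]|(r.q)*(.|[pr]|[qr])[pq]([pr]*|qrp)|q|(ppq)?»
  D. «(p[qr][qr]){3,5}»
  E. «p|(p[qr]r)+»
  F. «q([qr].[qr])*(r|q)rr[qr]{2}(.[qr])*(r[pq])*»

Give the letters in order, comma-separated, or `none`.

A → no match — must start with 'q'
B → no match
C → match
D → no match
E → no match
F → no match — must start with 'q'

C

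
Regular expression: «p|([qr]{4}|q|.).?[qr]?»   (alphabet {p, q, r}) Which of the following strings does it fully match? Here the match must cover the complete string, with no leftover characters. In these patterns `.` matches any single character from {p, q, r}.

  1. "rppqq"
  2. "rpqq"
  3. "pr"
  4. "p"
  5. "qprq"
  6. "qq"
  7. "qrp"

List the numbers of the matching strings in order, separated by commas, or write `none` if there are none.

3, 4, 6

1 → no match
2 → no match
3 → match
4 → match
5 → no match
6 → match
7 → no match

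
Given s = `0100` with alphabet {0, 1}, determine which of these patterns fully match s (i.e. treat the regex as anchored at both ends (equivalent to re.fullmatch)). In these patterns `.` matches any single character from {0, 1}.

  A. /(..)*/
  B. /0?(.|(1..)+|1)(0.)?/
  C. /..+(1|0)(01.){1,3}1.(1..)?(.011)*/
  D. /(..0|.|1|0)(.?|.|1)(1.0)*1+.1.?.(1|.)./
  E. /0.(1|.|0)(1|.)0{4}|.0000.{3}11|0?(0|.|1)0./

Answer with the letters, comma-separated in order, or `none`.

A, B, E

A → match
B → match
C → no match
D → no match
E → match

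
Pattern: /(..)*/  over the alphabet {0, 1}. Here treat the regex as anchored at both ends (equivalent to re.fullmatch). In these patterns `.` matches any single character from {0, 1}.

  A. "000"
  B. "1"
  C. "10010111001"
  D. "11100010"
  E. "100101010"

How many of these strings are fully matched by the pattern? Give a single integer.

1

A. "000" → no match
B. "1" → no match
C. "10010111001" → no match
D. "11100010" → match
E. "100101010" → no match
Total matched: 1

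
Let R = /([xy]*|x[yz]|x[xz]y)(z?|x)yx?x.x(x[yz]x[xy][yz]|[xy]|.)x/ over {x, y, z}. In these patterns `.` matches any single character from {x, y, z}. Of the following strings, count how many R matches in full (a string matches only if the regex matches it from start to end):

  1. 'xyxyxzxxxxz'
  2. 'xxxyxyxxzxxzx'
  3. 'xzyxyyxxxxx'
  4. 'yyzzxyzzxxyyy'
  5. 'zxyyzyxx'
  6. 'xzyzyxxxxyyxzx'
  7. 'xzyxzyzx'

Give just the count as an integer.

1 → no match — must end with 'x'
2 → match
3 → no match
4 → no match — must end with 'x'
5 → no match
6 → no match
7 → no match
Total matched: 1

1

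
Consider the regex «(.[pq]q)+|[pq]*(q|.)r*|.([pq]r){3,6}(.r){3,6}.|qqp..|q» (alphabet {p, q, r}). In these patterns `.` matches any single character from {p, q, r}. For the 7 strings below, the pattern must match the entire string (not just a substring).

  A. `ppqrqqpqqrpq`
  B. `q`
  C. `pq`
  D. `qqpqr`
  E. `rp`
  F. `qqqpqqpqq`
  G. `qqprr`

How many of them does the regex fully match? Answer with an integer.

6

A → match
B → match
C → match
D → match
E → no match
F → match
G → match
Total matched: 6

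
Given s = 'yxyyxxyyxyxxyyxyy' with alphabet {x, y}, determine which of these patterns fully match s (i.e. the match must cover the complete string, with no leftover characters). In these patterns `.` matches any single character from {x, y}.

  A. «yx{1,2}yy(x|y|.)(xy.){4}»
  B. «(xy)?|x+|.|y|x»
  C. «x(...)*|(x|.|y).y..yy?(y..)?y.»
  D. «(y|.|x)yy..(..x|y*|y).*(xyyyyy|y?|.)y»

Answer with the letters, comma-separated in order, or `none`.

A → match
B → no match
C → no match
D → no match

A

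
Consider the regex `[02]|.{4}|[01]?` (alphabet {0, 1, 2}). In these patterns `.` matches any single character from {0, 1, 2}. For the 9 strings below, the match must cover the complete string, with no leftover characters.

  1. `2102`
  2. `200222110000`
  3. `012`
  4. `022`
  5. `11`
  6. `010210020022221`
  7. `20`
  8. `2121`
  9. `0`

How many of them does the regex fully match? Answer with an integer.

1 → match
2 → no match
3 → no match
4 → no match
5 → no match
6 → no match
7 → no match
8 → match
9 → match
Total matched: 3

3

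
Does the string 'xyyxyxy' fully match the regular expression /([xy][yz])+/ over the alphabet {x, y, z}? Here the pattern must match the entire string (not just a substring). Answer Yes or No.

No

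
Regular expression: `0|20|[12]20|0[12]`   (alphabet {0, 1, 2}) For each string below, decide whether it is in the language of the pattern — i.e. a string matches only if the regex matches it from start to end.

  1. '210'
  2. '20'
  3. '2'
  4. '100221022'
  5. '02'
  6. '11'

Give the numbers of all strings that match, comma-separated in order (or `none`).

2, 5

1 → no match
2 → match
3 → no match
4 → no match
5 → match
6 → no match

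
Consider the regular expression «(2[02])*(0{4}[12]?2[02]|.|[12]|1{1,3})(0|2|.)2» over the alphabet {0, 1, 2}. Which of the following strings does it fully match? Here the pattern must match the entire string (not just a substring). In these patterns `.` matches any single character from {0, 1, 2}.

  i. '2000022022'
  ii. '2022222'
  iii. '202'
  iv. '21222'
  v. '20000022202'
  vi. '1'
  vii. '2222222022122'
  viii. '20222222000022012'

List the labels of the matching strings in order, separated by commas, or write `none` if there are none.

ii, iii, v, vii, viii

i. '2000022022' → no match
ii. '2022222' → match
iii. '202' → match
iv. '21222' → no match
v. '20000022202' → match
vi. '1' → no match — must end with '2'
vii → match
viii → match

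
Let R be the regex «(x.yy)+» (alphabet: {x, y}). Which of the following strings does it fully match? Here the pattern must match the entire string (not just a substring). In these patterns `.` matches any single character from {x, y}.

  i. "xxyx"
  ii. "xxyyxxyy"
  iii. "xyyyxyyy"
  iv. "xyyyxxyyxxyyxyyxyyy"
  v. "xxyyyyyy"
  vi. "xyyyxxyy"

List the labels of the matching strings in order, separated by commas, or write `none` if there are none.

ii, iii, vi

i → no match — must end with "yy"
ii → match
iii → match
iv → no match
v → no match
vi → match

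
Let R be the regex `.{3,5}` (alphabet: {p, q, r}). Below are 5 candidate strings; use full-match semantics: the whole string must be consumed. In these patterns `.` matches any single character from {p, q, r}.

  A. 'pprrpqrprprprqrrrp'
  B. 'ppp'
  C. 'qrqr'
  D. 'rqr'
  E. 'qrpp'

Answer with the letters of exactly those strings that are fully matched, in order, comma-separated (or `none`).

B, C, D, E

A → no match
B → match
C → match
D → match
E → match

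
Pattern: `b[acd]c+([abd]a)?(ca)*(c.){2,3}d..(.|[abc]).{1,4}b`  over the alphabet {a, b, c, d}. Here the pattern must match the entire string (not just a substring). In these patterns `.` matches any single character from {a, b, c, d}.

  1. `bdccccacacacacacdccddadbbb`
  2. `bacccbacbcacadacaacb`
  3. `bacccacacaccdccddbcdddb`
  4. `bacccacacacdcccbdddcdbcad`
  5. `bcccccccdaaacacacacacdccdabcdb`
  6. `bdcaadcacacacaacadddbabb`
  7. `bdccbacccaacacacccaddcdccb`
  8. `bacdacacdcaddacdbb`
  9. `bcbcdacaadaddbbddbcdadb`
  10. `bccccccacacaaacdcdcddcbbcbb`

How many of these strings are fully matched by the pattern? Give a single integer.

3

1 → match
2 → match
3 → no match
4 → no match — must end with `b`
5 → no match
6 → no match
7 → no match
8 → match
9 → no match
10 → no match
Total matched: 3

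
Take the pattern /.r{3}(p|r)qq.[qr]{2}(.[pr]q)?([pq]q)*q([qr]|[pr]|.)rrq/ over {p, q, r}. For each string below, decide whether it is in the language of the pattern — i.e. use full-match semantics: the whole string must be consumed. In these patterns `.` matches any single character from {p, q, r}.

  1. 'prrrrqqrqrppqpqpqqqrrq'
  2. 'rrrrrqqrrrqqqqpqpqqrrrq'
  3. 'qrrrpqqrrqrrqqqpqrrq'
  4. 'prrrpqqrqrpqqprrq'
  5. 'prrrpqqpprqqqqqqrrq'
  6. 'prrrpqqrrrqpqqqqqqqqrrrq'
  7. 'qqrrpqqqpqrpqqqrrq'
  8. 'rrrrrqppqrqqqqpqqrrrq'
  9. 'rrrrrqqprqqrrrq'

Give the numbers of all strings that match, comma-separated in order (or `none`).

1, 2, 4, 6, 9

1 → match
2 → match
3 → no match
4 → match
5 → no match
6 → match
7 → no match
8 → no match
9 → match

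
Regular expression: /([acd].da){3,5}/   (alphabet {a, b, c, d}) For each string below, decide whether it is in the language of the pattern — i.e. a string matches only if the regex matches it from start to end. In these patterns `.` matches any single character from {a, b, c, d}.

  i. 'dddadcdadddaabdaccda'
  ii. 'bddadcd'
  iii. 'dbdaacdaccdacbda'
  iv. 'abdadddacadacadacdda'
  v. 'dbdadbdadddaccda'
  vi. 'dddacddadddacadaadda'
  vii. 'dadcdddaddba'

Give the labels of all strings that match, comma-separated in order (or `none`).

i → match
ii → no match — must end with 'da'
iii → match
iv → match
v → match
vi → match
vii → no match — must end with 'da'

i, iii, iv, v, vi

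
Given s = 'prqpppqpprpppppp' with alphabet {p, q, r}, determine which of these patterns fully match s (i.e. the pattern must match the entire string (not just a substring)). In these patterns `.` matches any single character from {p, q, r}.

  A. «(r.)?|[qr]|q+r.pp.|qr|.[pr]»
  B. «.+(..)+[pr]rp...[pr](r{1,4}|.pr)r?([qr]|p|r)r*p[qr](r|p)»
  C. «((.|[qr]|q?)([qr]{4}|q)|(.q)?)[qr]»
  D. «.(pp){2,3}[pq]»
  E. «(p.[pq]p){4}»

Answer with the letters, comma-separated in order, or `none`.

E

A → no match
B → no match
C → no match
D → no match
E → match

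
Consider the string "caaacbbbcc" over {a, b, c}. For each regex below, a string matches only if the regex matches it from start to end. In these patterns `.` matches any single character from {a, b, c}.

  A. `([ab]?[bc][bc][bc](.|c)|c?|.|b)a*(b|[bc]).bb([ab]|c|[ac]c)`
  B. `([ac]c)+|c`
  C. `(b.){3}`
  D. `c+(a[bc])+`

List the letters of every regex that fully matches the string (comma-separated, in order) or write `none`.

A → match
B → no match
C → no match — must start with "b"
D → no match

A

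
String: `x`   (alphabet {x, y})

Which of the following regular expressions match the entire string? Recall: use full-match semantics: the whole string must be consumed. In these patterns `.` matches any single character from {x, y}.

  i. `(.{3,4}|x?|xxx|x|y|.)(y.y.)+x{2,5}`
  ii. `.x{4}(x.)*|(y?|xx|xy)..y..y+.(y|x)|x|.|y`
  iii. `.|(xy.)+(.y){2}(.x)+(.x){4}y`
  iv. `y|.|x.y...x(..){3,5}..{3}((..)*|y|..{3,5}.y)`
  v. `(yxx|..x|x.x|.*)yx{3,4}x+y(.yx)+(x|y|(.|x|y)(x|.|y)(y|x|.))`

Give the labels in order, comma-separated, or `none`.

ii, iii, iv

i → no match
ii → match
iii → match
iv → match
v → no match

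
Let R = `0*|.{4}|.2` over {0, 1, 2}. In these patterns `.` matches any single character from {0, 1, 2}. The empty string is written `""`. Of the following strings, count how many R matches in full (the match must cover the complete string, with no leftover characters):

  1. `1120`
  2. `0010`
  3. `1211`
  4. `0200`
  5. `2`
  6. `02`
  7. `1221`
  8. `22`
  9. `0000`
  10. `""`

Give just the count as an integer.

9

1. `1120` → match
2. `0010` → match
3. `1211` → match
4. `0200` → match
5. `2` → no match
6. `02` → match
7. `1221` → match
8. `22` → match
9. `0000` → match
10. `""` → match
Total matched: 9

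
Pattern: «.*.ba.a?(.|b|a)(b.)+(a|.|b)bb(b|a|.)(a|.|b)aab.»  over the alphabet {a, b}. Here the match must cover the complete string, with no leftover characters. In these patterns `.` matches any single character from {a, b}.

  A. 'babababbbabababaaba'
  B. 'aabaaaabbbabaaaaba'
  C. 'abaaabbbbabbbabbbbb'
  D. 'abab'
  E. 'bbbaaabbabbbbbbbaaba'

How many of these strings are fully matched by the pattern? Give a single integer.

A → no match
B → no match
C → no match
D → no match
E → match
Total matched: 1

1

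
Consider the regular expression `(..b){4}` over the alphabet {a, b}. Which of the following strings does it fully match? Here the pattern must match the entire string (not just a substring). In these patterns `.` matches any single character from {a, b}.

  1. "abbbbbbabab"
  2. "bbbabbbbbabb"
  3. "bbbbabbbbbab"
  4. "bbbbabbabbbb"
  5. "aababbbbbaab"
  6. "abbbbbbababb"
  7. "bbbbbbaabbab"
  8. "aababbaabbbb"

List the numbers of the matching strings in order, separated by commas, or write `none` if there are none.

2, 3, 4, 5, 6, 7, 8

1 → no match
2 → match
3 → match
4 → match
5 → match
6 → match
7 → match
8 → match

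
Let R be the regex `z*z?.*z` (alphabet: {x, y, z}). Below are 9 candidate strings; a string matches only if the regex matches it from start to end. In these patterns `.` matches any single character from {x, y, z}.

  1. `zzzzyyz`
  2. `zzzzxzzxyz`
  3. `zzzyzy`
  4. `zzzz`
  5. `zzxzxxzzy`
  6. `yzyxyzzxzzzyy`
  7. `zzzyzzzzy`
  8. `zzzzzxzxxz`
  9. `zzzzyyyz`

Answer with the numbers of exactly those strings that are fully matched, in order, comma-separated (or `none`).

1. `zzzzyyz` → match
2. `zzzzxzzxyz` → match
3. `zzzyzy` → no match — must end with `z`
4. `zzzz` → match
5. `zzxzxxzzy` → no match — must end with `z`
6 → no match — must end with `z`
7. `zzzyzzzzy` → no match — must end with `z`
8. `zzzzzxzxxz` → match
9. `zzzzyyyz` → match

1, 2, 4, 8, 9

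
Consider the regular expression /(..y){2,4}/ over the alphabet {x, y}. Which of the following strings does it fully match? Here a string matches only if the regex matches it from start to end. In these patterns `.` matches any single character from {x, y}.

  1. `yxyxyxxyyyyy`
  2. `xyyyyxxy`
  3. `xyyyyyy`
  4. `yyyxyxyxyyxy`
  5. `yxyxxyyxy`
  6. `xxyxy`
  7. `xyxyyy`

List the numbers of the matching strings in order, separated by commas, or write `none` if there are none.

5

1 → no match
2 → no match
3 → no match
4 → no match
5 → match
6 → no match
7 → no match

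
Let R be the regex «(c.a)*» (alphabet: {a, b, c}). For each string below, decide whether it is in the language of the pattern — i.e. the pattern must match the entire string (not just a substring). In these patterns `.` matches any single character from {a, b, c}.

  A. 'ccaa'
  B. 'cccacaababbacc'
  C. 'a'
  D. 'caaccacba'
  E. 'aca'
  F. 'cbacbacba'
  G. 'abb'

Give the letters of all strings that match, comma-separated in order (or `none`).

A → no match
B → no match
C → no match
D → match
E → no match
F → match
G → no match

D, F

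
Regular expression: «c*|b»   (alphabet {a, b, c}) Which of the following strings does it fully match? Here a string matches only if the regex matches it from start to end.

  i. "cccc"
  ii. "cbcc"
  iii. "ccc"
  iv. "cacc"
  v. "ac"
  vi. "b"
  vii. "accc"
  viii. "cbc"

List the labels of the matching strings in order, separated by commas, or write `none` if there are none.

i, iii, vi

i. "cccc" → match
ii. "cbcc" → no match
iii. "ccc" → match
iv. "cacc" → no match
v. "ac" → no match
vi. "b" → match
vii. "accc" → no match
viii. "cbc" → no match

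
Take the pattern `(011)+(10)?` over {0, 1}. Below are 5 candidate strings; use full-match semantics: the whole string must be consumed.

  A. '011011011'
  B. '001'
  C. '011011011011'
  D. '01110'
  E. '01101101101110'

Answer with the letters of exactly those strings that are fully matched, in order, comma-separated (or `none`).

A, C, D, E

A. '011011011' → match
B. '001' → no match — must start with '011'
C. '011011011011' → match
D. '01110' → match
E → match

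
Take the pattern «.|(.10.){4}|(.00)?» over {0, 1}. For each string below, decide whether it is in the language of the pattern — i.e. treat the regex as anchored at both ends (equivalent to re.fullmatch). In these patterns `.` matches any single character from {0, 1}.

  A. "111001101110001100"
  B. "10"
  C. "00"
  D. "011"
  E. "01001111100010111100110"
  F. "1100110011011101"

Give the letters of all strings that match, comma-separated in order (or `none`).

F

A → no match
B → no match
C → no match
D → no match
E → no match
F → match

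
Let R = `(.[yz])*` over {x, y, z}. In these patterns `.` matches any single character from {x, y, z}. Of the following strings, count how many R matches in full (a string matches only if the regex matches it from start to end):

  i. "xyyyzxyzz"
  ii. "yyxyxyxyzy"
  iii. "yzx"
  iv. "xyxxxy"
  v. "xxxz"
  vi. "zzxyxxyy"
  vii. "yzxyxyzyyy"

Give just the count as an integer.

i. "xyyyzxyzz" → no match
ii. "yyxyxyxyzy" → match
iii. "yzx" → no match
iv. "xyxxxy" → no match
v. "xxxz" → no match
vi. "zzxyxxyy" → no match
vii. "yzxyxyzyyy" → match
Total matched: 2

2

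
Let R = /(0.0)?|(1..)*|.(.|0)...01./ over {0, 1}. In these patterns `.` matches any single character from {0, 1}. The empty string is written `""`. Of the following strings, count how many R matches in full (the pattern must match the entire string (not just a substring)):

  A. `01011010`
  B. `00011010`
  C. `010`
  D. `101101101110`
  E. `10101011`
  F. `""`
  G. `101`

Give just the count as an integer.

A. `01011010` → match
B. `00011010` → match
C. `010` → match
D. `101101101110` → match
E. `10101011` → match
F. `""` → match
G. `101` → match
Total matched: 7

7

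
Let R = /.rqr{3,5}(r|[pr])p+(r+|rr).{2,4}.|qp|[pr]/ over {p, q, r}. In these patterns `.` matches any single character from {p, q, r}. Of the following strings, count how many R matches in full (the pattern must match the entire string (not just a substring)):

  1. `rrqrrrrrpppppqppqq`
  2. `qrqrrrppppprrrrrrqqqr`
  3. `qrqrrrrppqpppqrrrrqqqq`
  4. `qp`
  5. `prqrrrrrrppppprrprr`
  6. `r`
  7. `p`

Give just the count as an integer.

5

1 → no match
2 → match
3 → no match
4. `qp` → match
5 → match
6. `r` → match
7. `p` → match
Total matched: 5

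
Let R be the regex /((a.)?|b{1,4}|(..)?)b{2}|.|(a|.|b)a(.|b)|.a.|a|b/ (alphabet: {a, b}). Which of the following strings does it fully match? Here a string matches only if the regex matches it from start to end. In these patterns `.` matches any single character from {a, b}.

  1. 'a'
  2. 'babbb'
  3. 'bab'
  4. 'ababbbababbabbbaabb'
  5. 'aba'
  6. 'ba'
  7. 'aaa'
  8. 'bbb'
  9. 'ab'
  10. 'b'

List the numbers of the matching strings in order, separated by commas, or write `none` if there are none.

1 → match
2 → no match
3 → match
4 → no match
5 → no match
6 → no match
7 → match
8 → match
9 → no match
10 → match

1, 3, 7, 8, 10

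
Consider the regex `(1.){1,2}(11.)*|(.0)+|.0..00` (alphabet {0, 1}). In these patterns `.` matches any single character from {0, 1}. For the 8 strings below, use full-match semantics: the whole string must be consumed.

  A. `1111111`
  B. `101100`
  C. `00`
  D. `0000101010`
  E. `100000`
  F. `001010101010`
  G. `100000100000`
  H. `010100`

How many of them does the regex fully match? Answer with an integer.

7

A → match
B → match
C → match
D → match
E → match
F → match
G → match
H → no match
Total matched: 7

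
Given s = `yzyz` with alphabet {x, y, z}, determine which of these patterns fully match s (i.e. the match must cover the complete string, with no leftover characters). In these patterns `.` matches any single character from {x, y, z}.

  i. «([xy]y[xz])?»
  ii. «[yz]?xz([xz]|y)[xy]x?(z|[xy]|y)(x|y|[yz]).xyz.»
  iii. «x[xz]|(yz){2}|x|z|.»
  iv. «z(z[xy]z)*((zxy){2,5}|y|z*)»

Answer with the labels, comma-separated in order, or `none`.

i → no match
ii → no match
iii → match
iv → no match — must start with `z`

iii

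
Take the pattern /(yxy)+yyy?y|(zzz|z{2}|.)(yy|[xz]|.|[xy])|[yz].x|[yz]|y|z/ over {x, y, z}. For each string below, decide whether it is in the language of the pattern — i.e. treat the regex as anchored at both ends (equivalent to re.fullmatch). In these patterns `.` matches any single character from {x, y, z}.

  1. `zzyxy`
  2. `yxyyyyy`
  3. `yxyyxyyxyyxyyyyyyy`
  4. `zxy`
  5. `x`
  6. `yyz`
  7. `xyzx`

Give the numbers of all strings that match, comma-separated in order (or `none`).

1 → no match
2 → match
3 → no match
4 → no match
5 → no match
6 → no match
7 → no match

2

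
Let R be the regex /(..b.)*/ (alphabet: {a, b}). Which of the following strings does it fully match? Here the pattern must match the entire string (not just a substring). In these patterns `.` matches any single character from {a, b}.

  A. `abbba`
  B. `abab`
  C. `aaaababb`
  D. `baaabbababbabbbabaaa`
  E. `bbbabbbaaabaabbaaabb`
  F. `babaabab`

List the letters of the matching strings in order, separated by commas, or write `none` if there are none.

A → no match
B → no match
C → no match
D → no match
E → match
F → no match

E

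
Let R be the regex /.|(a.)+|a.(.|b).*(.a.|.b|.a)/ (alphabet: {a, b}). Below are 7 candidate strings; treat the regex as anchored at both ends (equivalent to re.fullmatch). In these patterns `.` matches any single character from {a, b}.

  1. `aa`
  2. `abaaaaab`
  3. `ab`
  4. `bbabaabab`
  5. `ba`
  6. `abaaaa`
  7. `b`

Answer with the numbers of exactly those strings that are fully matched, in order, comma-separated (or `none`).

1, 2, 3, 6, 7

1 → match
2 → match
3 → match
4 → no match
5 → no match
6 → match
7 → match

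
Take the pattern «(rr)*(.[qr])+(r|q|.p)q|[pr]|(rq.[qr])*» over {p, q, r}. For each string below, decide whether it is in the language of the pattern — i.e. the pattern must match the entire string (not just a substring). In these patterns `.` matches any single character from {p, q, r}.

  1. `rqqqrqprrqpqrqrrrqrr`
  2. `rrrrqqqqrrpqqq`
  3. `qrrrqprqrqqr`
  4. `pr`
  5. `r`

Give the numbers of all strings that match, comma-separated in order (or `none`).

1 → match
2 → match
3 → no match
4 → no match
5 → match

1, 2, 5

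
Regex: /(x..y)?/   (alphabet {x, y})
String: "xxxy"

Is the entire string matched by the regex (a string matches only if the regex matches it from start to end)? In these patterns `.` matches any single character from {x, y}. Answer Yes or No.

Yes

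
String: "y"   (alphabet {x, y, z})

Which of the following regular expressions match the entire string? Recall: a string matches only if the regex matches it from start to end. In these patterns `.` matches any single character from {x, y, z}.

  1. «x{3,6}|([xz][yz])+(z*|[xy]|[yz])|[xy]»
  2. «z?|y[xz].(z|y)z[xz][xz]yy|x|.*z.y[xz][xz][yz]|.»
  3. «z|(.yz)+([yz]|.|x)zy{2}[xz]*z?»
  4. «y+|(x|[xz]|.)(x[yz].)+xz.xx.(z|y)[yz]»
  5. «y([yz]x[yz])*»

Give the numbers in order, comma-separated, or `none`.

1, 2, 4, 5

1 → match
2 → match
3 → no match
4 → match
5 → match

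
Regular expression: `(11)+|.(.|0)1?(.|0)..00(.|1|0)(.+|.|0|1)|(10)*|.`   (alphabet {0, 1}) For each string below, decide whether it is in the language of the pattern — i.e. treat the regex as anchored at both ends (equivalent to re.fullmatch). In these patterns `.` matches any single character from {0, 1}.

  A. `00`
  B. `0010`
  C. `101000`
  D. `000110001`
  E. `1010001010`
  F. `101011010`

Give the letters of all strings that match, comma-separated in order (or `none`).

A → no match
B → no match
C → no match
D → match
E → no match
F → no match

D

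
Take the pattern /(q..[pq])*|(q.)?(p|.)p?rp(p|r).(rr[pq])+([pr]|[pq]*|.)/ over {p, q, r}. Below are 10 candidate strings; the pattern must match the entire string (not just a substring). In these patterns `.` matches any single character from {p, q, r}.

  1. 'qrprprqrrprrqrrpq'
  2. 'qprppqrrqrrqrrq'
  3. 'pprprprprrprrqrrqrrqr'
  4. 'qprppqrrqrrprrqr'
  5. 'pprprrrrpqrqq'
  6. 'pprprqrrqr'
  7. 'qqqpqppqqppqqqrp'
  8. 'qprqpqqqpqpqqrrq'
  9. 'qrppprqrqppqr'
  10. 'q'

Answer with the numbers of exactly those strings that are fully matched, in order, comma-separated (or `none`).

1 → match
2 → match
3 → no match
4 → match
5 → no match
6. 'pprprqrrqr' → match
7 → match
8 → no match
9 → no match
10. 'q' → no match

1, 2, 4, 6, 7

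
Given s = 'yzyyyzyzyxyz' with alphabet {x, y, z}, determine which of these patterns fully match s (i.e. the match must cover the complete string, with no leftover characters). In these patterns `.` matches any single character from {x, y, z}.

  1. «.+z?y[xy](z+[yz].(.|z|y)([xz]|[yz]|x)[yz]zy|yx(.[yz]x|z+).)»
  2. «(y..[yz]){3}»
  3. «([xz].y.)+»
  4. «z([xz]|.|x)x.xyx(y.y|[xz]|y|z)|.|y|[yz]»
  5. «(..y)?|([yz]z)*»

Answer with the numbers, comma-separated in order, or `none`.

1 → no match
2 → match
3 → no match
4 → no match
5 → no match

2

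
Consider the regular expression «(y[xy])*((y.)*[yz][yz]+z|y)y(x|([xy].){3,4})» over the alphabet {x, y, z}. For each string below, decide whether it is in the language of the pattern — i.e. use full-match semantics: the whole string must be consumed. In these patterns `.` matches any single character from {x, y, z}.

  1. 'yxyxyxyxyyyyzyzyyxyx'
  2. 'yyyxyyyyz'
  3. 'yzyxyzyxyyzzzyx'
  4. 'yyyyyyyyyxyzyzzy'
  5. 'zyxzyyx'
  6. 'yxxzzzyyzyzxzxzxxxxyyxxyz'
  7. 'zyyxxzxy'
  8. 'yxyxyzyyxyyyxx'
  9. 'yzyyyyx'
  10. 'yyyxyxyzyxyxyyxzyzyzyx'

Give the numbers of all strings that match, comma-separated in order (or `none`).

1 → no match
2 → no match
3 → match
4 → no match
5 → no match
6 → no match
7 → no match
8 → no match
9 → no match
10 → no match

3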